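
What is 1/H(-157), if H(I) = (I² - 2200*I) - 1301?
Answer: 1/368748 ≈ 2.7119e-6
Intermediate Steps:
H(I) = -1301 + I² - 2200*I
1/H(-157) = 1/(-1301 + (-157)² - 2200*(-157)) = 1/(-1301 + 24649 + 345400) = 1/368748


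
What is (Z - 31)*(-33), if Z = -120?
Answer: 4983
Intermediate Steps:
(Z - 31)*(-33) = (-120 - 31)*(-33) = -151*(-33) = 4983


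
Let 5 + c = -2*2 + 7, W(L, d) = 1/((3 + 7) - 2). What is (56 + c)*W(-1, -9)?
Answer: 27/4 ≈ 6.7500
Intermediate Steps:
W(L, d) = ⅛ (W(L, d) = 1/(10 - 2) = 1/8 = ⅛)
c = -2 (c = -5 + (-2*2 + 7) = -5 + (-4 + 7) = -5 + 3 = -2)
(56 + c)*W(-1, -9) = (56 - 2)*(⅛) = 54*(⅛) = 27/4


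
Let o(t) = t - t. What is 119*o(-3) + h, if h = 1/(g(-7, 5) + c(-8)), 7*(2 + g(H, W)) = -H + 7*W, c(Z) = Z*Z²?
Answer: -1/508 ≈ -0.0019685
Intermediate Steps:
c(Z) = Z³
o(t) = 0
g(H, W) = -2 + W - H/7 (g(H, W) = -2 + (-H + 7*W)/7 = -2 + (W - H/7) = -2 + W - H/7)
h = -1/508 (h = 1/((-2 + 5 - ⅐*(-7)) + (-8)³) = 1/((-2 + 5 + 1) - 512) = 1/(4 - 512) = 1/(-508) = -1/508 ≈ -0.0019685)
119*o(-3) + h = 119*0 - 1/508 = 0 - 1/508 = -1/508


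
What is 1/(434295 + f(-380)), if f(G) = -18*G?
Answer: 1/441135 ≈ 2.2669e-6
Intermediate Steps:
1/(434295 + f(-380)) = 1/(434295 - 18*(-380)) = 1/(434295 + 6840) = 1/441135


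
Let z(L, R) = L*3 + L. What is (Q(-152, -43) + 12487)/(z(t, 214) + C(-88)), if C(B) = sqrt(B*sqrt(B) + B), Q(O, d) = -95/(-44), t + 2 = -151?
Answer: 549523/(88*(-306 + sqrt(22)*sqrt(-1 - 2*I*sqrt(22)))) ≈ -21.043 + 0.76067*I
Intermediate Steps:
t = -153 (t = -2 - 151 = -153)
z(L, R) = 4*L (z(L, R) = 3*L + L = 4*L)
Q(O, d) = 95/44 (Q(O, d) = -95*(-1/44) = 95/44)
C(B) = sqrt(B + B**(3/2)) (C(B) = sqrt(B**(3/2) + B) = sqrt(B + B**(3/2)))
(Q(-152, -43) + 12487)/(z(t, 214) + C(-88)) = (95/44 + 12487)/(4*(-153) + sqrt(-88 + (-88)**(3/2))) = 549523/(44*(-612 + sqrt(-88 - 176*I*sqrt(22))))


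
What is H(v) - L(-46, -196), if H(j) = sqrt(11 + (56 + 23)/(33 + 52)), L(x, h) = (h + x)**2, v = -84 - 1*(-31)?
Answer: -58564 + 13*sqrt(510)/85 ≈ -58561.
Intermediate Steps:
v = -53 (v = -84 + 31 = -53)
H(j) = 13*sqrt(510)/85 (H(j) = sqrt(11 + 79/85) = sqrt(1014/85) = 13*sqrt(510)/85)
H(v) - L(-46, -196) = 13*sqrt(510)/85 - (-196 - 46)**2 = 13*sqrt(510)/85 - 1*(-242)**2 = 13*sqrt(510)/85 - 1*58564 = 13*sqrt(510)/85 - 58564 = -58564 + 13*sqrt(510)/85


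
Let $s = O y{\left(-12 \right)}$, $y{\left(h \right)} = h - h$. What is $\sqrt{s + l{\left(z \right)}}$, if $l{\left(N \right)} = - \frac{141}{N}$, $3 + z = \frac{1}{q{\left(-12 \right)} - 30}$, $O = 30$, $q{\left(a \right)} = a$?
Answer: $\frac{3 \sqrt{83566}}{127} \approx 6.8286$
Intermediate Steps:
$y{\left(h \right)} = 0$
$s = 0$ ($s = 30 \cdot 0 = 0$)
$z = - \frac{127}{42}$ ($z = -3 + \frac{1}{-12 - 30} = -3 + \frac{1}{-42} = -3 - \frac{1}{42} = - \frac{127}{42} \approx -3.0238$)
$\sqrt{s + l{\left(z \right)}} = \sqrt{0 - \frac{141}{- \frac{127}{42}}} = \sqrt{0 - - \frac{5922}{127}} = \sqrt{0 + \frac{5922}{127}} = \sqrt{\frac{5922}{127}} = \frac{3 \sqrt{83566}}{127}$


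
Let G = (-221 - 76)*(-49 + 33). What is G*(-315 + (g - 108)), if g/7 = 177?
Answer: 3877632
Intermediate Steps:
g = 1239 (g = 7*177 = 1239)
G = 4752 (G = -297*(-16) = 4752)
G*(-315 + (g - 108)) = 4752*(-315 + (1239 - 108)) = 4752*(-315 + 1131) = 4752*816 = 3877632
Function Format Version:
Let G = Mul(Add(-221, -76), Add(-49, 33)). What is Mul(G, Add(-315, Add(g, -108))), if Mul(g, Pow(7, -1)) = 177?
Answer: 3877632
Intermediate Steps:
g = 1239 (g = Mul(7, 177) = 1239)
G = 4752 (G = Mul(-297, -16) = 4752)
Mul(G, Add(-315, Add(g, -108))) = Mul(4752, Add(-315, Add(1239, -108))) = Mul(4752, Add(-315, 1131)) = Mul(4752, 816) = 3877632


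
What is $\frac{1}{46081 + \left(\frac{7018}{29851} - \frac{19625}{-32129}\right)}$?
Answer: $\frac{959082779}{44196304846296} \approx 2.1701 \cdot 10^{-5}$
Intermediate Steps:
$\frac{1}{46081 + \left(\frac{7018}{29851} - \frac{19625}{-32129}\right)} = \frac{1}{46081 + \left(7018 \cdot \frac{1}{29851} - - \frac{19625}{32129}\right)} = \frac{1}{46081 + \left(\frac{7018}{29851} + \frac{19625}{32129}\right)} = \frac{1}{46081 + \frac{811307197}{959082779}} = \frac{1}{\frac{44196304846296}{959082779}} = \frac{959082779}{44196304846296}$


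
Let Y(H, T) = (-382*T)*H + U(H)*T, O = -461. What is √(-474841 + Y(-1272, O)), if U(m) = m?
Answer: I*√223890193 ≈ 14963.0*I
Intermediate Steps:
Y(H, T) = -381*H*T (Y(H, T) = (-382*T)*H + H*T = -382*H*T + H*T = -381*H*T)
√(-474841 + Y(-1272, O)) = √(-474841 - 381*(-1272)*(-461)) = √(-474841 - 223415352) = √(-223890193) = I*√223890193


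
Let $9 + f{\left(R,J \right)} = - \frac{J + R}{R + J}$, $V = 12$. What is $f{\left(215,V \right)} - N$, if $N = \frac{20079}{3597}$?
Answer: $- \frac{18683}{1199} \approx -15.582$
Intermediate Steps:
$N = \frac{6693}{1199}$ ($N = 20079 \cdot \frac{1}{3597} = \frac{6693}{1199} \approx 5.5822$)
$f{\left(R,J \right)} = -10$ ($f{\left(R,J \right)} = -9 - \frac{J + R}{R + J} = -9 - \frac{J + R}{J + R} = -9 - 1 = -10$)
$f{\left(215,V \right)} - N = -10 - \frac{6693}{1199} = - \frac{18683}{1199}$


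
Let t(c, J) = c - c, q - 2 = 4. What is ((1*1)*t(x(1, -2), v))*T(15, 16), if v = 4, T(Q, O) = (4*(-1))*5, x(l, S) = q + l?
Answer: 0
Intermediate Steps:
q = 6 (q = 2 + 4 = 6)
x(l, S) = 6 + l
T(Q, O) = -20 (T(Q, O) = -4*5 = -20)
t(c, J) = 0
((1*1)*t(x(1, -2), v))*T(15, 16) = ((1*1)*0)*(-20) = (1*0)*(-20) = 0*(-20) = 0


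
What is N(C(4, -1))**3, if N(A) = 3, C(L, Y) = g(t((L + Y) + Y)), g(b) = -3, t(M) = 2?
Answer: 27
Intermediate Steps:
C(L, Y) = -3
N(C(4, -1))**3 = 3**3 = 27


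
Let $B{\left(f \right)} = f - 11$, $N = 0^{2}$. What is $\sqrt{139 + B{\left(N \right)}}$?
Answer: $8 \sqrt{2} \approx 11.314$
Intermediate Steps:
$N = 0$
$B{\left(f \right)} = -11 + f$
$\sqrt{139 + B{\left(N \right)}} = \sqrt{139 + \left(-11 + 0\right)} = \sqrt{139 - 11} = \sqrt{128} = 8 \sqrt{2}$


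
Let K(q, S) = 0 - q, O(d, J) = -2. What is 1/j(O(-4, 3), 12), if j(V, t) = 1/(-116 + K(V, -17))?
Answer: -114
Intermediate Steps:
K(q, S) = -q
j(V, t) = 1/(-116 - V)
1/j(O(-4, 3), 12) = 1/(-1/(116 - 2)) = 1/(-1/114) = -114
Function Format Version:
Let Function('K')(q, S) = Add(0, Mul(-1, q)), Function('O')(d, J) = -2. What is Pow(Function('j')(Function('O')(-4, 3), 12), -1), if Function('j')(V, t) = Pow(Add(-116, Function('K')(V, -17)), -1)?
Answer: -114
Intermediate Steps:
Function('K')(q, S) = Mul(-1, q)
Function('j')(V, t) = Pow(Add(-116, Mul(-1, V)), -1)
Pow(Function('j')(Function('O')(-4, 3), 12), -1) = Pow(Mul(-1, Pow(Add(116, -2), -1)), -1) = Pow(Mul(-1, Pow(114, -1)), -1) = Pow(Mul(-1, Rational(1, 114)), -1) = Pow(Rational(-1, 114), -1) = -114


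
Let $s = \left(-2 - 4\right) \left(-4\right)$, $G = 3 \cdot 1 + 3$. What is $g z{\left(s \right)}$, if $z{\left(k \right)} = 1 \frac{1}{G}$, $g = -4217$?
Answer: $- \frac{4217}{6} \approx -702.83$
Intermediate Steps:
$G = 6$ ($G = 3 + 3 = 6$)
$s = 24$ ($s = \left(-6\right) \left(-4\right) = 24$)
$z{\left(k \right)} = \frac{1}{6}$ ($z{\left(k \right)} = 1 \cdot \frac{1}{6} = \frac{1}{6}$)
$g z{\left(s \right)} = \left(-4217\right) \frac{1}{6} = - \frac{4217}{6}$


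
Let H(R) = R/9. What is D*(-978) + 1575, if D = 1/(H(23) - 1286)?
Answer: 18201627/11551 ≈ 1575.8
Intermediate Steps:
H(R) = R/9 (H(R) = R*(1/9) = R/9)
D = -9/11551 (D = 1/((1/9)*23 - 1286) = 1/(23/9 - 1286) = 1/(-11551/9) = -9/11551 ≈ -0.00077915)
D*(-978) + 1575 = -9/11551*(-978) + 1575 = 8802/11551 + 1575 = 18201627/11551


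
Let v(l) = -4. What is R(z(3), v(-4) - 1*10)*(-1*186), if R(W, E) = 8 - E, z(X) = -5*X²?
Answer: -4092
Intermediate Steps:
R(z(3), v(-4) - 1*10)*(-1*186) = (8 - (-4 - 1*10))*(-1*186) = (8 - (-4 - 10))*(-186) = (8 - 1*(-14))*(-186) = (8 + 14)*(-186) = 22*(-186) = -4092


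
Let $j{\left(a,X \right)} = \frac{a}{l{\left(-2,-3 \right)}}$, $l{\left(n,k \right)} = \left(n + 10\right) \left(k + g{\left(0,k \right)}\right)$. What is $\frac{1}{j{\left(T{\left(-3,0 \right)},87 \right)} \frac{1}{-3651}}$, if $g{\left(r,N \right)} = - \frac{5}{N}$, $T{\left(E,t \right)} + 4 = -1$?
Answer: $- \frac{38944}{5} \approx -7788.8$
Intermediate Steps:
$T{\left(E,t \right)} = -5$ ($T{\left(E,t \right)} = -4 - 1 = -5$)
$l{\left(n,k \right)} = \left(10 + n\right) \left(k - \frac{5}{k}\right)$ ($l{\left(n,k \right)} = \left(n + 10\right) \left(k - \frac{5}{k}\right) = \left(10 + n\right) \left(k - \frac{5}{k}\right)$)
$j{\left(a,X \right)} = - \frac{3 a}{32}$ ($j{\left(a,X \right)} = \frac{a}{\frac{1}{-3} \left(-50 - -10 + \left(-3\right)^{2} \left(10 - 2\right)\right)} = \frac{a}{\left(- \frac{1}{3}\right) \left(-50 + 10 + 9 \cdot 8\right)} = \frac{a}{\left(- \frac{1}{3}\right) \left(-50 + 10 + 72\right)} = \frac{a}{\left(- \frac{1}{3}\right) 32} = \frac{a}{- \frac{32}{3}} = a \left(- \frac{3}{32}\right) = - \frac{3 a}{32}$)
$\frac{1}{j{\left(T{\left(-3,0 \right)},87 \right)} \frac{1}{-3651}} = \frac{1}{\left(- \frac{3}{32}\right) \left(-5\right) \frac{1}{-3651}} = \frac{1}{\frac{15}{32} \left(- \frac{1}{3651}\right)} = \frac{1}{- \frac{5}{38944}} = - \frac{38944}{5}$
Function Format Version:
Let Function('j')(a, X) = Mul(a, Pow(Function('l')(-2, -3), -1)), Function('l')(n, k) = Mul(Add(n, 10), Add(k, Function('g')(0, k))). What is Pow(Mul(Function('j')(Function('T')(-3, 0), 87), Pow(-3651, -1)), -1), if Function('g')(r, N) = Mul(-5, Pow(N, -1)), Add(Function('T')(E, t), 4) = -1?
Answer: Rational(-38944, 5) ≈ -7788.8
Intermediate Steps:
Function('T')(E, t) = -5 (Function('T')(E, t) = Add(-4, -1) = -5)
Function('l')(n, k) = Mul(Add(10, n), Add(k, Mul(-5, Pow(k, -1)))) (Function('l')(n, k) = Mul(Add(n, 10), Add(k, Mul(-5, Pow(k, -1)))) = Mul(Add(10, n), Add(k, Mul(-5, Pow(k, -1)))))
Function('j')(a, X) = Mul(Rational(-3, 32), a) (Function('j')(a, X) = Mul(a, Pow(Mul(Pow(-3, -1), Add(-50, Mul(-5, -2), Mul(Pow(-3, 2), Add(10, -2)))), -1)) = Mul(a, Pow(Mul(Rational(-1, 3), Add(-50, 10, Mul(9, 8))), -1)) = Mul(a, Pow(Mul(Rational(-1, 3), Add(-50, 10, 72)), -1)) = Mul(a, Pow(Mul(Rational(-1, 3), 32), -1)) = Mul(a, Pow(Rational(-32, 3), -1)) = Mul(a, Rational(-3, 32)) = Mul(Rational(-3, 32), a))
Pow(Mul(Function('j')(Function('T')(-3, 0), 87), Pow(-3651, -1)), -1) = Pow(Mul(Mul(Rational(-3, 32), -5), Pow(-3651, -1)), -1) = Pow(Mul(Rational(15, 32), Rational(-1, 3651)), -1) = Pow(Rational(-5, 38944), -1) = Rational(-38944, 5)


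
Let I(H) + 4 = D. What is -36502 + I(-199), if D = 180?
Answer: -36326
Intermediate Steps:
I(H) = 176 (I(H) = -4 + 180 = 176)
-36502 + I(-199) = -36502 + 176 = -36326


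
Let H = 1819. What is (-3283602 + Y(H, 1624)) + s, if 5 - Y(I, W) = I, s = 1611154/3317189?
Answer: -10898344204470/3317189 ≈ -3.2854e+6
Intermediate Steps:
s = 1611154/3317189 (s = 1611154*(1/3317189) = 1611154/3317189 ≈ 0.48570)
Y(I, W) = 5 - I
(-3283602 + Y(H, 1624)) + s = (-3283602 + (5 - 1*1819)) + 1611154/3317189 = (-3283602 + (5 - 1819)) + 1611154/3317189 = (-3283602 - 1814) + 1611154/3317189 = -3285416 + 1611154/3317189 = -10898344204470/3317189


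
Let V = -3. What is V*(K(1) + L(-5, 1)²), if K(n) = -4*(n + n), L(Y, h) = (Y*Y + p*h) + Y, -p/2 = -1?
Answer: -1428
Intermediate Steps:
p = 2 (p = -2*(-1) = 2)
L(Y, h) = Y + Y² + 2*h (L(Y, h) = (Y*Y + 2*h) + Y = (Y² + 2*h) + Y = Y + Y² + 2*h)
K(n) = -8*n
V*(K(1) + L(-5, 1)²) = -3*(-8*1 + (-5 + (-5)² + 2*1)²) = -3*(-8 + (-5 + 25 + 2)²) = -3*(-8 + 22²) = -3*(-8 + 484) = -3*476 = -1428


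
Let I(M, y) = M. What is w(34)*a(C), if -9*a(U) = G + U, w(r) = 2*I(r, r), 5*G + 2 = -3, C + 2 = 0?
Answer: 68/3 ≈ 22.667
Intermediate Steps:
C = -2 (C = -2 + 0 = -2)
G = -1 (G = -2/5 + (1/5)*(-3) = -2/5 - 3/5 = -1)
w(r) = 2*r
a(U) = 1/9 - U/9 (a(U) = -(-1 + U)/9 = 1/9 - U/9)
w(34)*a(C) = (2*34)*(1/9 - 1/9*(-2)) = 68*(1/9 + 2/9) = 68*(1/3) = 68/3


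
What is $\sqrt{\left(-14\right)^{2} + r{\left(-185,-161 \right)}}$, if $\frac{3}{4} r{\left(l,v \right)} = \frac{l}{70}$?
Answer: $\frac{\sqrt{84882}}{21} \approx 13.874$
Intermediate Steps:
$r{\left(l,v \right)} = \frac{2 l}{105}$ ($r{\left(l,v \right)} = \frac{4 \frac{l}{70}}{3} = \frac{2 l}{105}$)
$\sqrt{\left(-14\right)^{2} + r{\left(-185,-161 \right)}} = \sqrt{\left(-14\right)^{2} + \frac{2}{105} \left(-185\right)} = \sqrt{196 - \frac{74}{21}} = \sqrt{\frac{4042}{21}} = \frac{\sqrt{84882}}{21}$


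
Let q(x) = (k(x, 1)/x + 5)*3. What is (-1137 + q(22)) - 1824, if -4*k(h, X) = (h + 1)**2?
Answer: -260835/88 ≈ -2964.0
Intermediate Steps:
k(h, X) = -(1 + h)**2/4 (k(h, X) = -(h + 1)**2/4 = -(1 + h)**2/4)
q(x) = 15 - 3*(1 + x)**2/(4*x) (q(x) = ((-(1 + x)**2/4)/x + 5)*3 = (-(1 + x)**2/(4*x) + 5)*3 = (5 - (1 + x)**2/(4*x))*3 = 15 - 3*(1 + x)**2/(4*x))
(-1137 + q(22)) - 1824 = (-1137 + (15 - 3/4*(1 + 22)**2/22)) - 1824 = (-1137 + (15 - 3/4*1/22*23**2)) - 1824 = (-1137 + (15 - 3/4*1/22*529)) - 1824 = (-1137 + (15 - 1587/88)) - 1824 = (-1137 - 267/88) - 1824 = -100323/88 - 1824 = -260835/88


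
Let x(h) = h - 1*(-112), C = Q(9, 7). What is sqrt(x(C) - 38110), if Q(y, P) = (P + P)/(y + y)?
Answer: 5*I*sqrt(13679)/3 ≈ 194.93*I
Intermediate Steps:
Q(y, P) = P/y (Q(y, P) = (2*P)/((2*y)) = (2*P)*(1/(2*y)) = P/y)
C = 7/9 ≈ 0.77778
x(h) = 112 + h (x(h) = h + 112 = 112 + h)
sqrt(x(C) - 38110) = sqrt((112 + 7/9) - 38110) = sqrt(1015/9 - 38110) = sqrt(-341975/9) = 5*I*sqrt(13679)/3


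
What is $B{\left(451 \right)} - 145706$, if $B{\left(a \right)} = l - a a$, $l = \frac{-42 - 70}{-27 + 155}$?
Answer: $- \frac{2792863}{8} \approx -3.4911 \cdot 10^{5}$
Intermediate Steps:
$l = - \frac{7}{8}$ ($l = - \frac{112}{128} = \left(-112\right) \frac{1}{128} = - \frac{7}{8} \approx -0.875$)
$B{\left(a \right)} = - \frac{7}{8} - a^{2}$ ($B{\left(a \right)} = - \frac{7}{8} - a a = - \frac{7}{8} - a^{2}$)
$B{\left(451 \right)} - 145706 = \left(- \frac{7}{8} - 451^{2}\right) - 145706 = \left(- \frac{7}{8} - 203401\right) - 145706 = - \frac{1627215}{8} - 145706 = - \frac{2792863}{8}$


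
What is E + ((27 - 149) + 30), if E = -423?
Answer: -515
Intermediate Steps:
E + ((27 - 149) + 30) = -423 + ((27 - 149) + 30) = -423 + (-122 + 30) = -423 - 92 = -515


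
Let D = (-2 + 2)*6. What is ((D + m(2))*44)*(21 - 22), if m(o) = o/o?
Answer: -44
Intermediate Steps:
m(o) = 1
D = 0 (D = 0*6 = 0)
((D + m(2))*44)*(21 - 22) = ((0 + 1)*44)*(21 - 22) = (1*44)*(-1) = 44*(-1) = -44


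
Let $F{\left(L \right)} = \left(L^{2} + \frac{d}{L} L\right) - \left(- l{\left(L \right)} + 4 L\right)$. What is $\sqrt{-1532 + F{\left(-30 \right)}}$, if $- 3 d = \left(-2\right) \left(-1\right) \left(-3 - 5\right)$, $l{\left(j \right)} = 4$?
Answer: $\frac{2 i \sqrt{1131}}{3} \approx 22.42 i$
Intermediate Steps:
$d = \frac{16}{3}$ ($d = - \frac{\left(-2\right) \left(-1\right) \left(-3 - 5\right)}{3} = - \frac{2 \left(-8\right)}{3} = \left(- \frac{1}{3}\right) \left(-16\right) = \frac{16}{3} \approx 5.3333$)
$F{\left(L \right)} = \frac{28}{3} + L^{2} - 4 L$ ($F{\left(L \right)} = \left(L^{2} + \frac{16}{3 L} L\right) - \left(-4 + 4 L\right) = \left(L^{2} + \frac{16}{3}\right) - \left(-4 + 4 L\right) = \left(\frac{16}{3} + L^{2}\right) - \left(-4 + 4 L\right) = \frac{28}{3} + L^{2} - 4 L$)
$\sqrt{-1532 + F{\left(-30 \right)}} = \sqrt{-1532 + \left(\frac{28}{3} + \left(-30\right)^{2} - -120\right)} = \sqrt{-1532 + \left(\frac{28}{3} + 900 + 120\right)} = \sqrt{-1532 + \frac{3088}{3}} = \sqrt{- \frac{1508}{3}} = \frac{2 i \sqrt{1131}}{3}$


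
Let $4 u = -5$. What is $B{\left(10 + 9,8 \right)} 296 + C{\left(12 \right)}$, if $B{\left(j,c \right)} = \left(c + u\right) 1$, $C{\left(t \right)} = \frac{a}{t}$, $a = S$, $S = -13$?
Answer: $\frac{23963}{12} \approx 1996.9$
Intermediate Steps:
$u = - \frac{5}{4}$ ($u = \frac{1}{4} \left(-5\right) = - \frac{5}{4} \approx -1.25$)
$a = -13$
$C{\left(t \right)} = - \frac{13}{t}$
$B{\left(j,c \right)} = - \frac{5}{4} + c$ ($B{\left(j,c \right)} = \left(c - \frac{5}{4}\right) 1 = \left(- \frac{5}{4} + c\right) 1 = - \frac{5}{4} + c$)
$B{\left(10 + 9,8 \right)} 296 + C{\left(12 \right)} = \left(- \frac{5}{4} + 8\right) 296 - \frac{13}{12} = \frac{27}{4} \cdot 296 - \frac{13}{12} = 1998 - \frac{13}{12} = \frac{23963}{12}$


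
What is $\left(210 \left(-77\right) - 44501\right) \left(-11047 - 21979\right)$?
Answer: $2003720446$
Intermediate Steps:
$\left(210 \left(-77\right) - 44501\right) \left(-11047 - 21979\right) = \left(-16170 - 44501\right) \left(-33026\right) = \left(-60671\right) \left(-33026\right) = 2003720446$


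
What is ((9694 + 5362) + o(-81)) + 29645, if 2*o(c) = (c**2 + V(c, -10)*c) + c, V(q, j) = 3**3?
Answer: 93695/2 ≈ 46848.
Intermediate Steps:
V(q, j) = 27
o(c) = c**2/2 + 14*c (o(c) = ((c**2 + 27*c) + c)/2 = (c**2 + 28*c)/2 = c**2/2 + 14*c)
((9694 + 5362) + o(-81)) + 29645 = ((9694 + 5362) + (1/2)*(-81)*(28 - 81)) + 29645 = (15056 + (1/2)*(-81)*(-53)) + 29645 = (15056 + 4293/2) + 29645 = 34405/2 + 29645 = 93695/2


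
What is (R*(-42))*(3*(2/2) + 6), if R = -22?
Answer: 8316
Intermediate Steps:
(R*(-42))*(3*(2/2) + 6) = (-22*(-42))*(3*(2/2) + 6) = 924*(3*(2*(1/2)) + 6) = 924*(3*1 + 6) = 924*(3 + 6) = 924*9 = 8316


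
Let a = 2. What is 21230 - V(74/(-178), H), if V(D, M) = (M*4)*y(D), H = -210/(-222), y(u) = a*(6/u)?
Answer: 29213390/1369 ≈ 21339.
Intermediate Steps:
y(u) = 12/u (y(u) = 2*(6/u) = 12/u)
H = 35/37 (H = -210*(-1/222) = 35/37 ≈ 0.94595)
V(D, M) = 48*M/D (V(D, M) = (M*4)*(12/D) = (4*M)*(12/D) = 48*M/D)
21230 - V(74/(-178), H) = 21230 - 48*35/(37*(74/(-178))) = 21230 - 48*35/(37*(74*(-1/178))) = 21230 - 48*35/(37*(-37/89)) = 21230 - 48*35*(-89)/(37*37) = 21230 - 1*(-149520/1369) = 21230 + 149520/1369 = 29213390/1369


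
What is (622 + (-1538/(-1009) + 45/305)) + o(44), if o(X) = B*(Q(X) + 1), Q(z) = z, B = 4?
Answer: 49465197/61549 ≈ 803.67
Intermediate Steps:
o(X) = 4 + 4*X (o(X) = 4*(X + 1) = 4*(1 + X) = 4 + 4*X)
(622 + (-1538/(-1009) + 45/305)) + o(44) = (622 + (-1538/(-1009) + 45/305)) + (4 + 4*44) = (622 + (-1538*(-1/1009) + 45*(1/305))) + (4 + 176) = (622 + (1538/1009 + 9/61)) + 180 = (622 + 102899/61549) + 180 = 38386377/61549 + 180 = 49465197/61549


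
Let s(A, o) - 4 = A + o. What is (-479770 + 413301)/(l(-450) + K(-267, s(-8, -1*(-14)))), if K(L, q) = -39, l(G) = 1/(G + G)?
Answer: 59822100/35101 ≈ 1704.3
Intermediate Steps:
s(A, o) = 4 + A + o (s(A, o) = 4 + (A + o) = 4 + A + o)
l(G) = 1/(2*G)
(-479770 + 413301)/(l(-450) + K(-267, s(-8, -1*(-14)))) = (-479770 + 413301)/((1/2)/(-450) - 39) = -66469/((1/2)*(-1/450) - 39) = -66469/(-1/900 - 39) = -66469/(-35101/900) = -66469*(-900/35101) = 59822100/35101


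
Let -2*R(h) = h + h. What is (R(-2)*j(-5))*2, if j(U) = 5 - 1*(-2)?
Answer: 28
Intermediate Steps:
j(U) = 7 (j(U) = 5 + 2 = 7)
R(h) = -h (R(h) = -(h + h)/2 = -h)
(R(-2)*j(-5))*2 = (-1*(-2)*7)*2 = (2*7)*2 = 14*2 = 28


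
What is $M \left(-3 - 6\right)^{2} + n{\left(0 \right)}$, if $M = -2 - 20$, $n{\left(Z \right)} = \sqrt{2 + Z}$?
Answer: $-1782 + \sqrt{2} \approx -1780.6$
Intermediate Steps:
$M = -22$ ($M = -2 - 20 = -22$)
$M \left(-3 - 6\right)^{2} + n{\left(0 \right)} = - 22 \left(-3 - 6\right)^{2} + \sqrt{2 + 0} = - 22 \left(-9\right)^{2} + \sqrt{2} = \left(-22\right) 81 + \sqrt{2} = -1782 + \sqrt{2}$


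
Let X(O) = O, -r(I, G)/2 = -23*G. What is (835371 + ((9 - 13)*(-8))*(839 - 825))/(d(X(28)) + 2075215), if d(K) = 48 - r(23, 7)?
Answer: 835819/2074941 ≈ 0.40282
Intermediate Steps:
r(I, G) = 46*G (r(I, G) = -(-46)*G = 46*G)
d(K) = -274 (d(K) = 48 - 46*7 = 48 - 1*322 = 48 - 322 = -274)
(835371 + ((9 - 13)*(-8))*(839 - 825))/(d(X(28)) + 2075215) = (835371 + ((9 - 13)*(-8))*(839 - 825))/(-274 + 2075215) = (835371 - 4*(-8)*14)/2074941 = (835371 + 32*14)*(1/2074941) = (835371 + 448)*(1/2074941) = 835819*(1/2074941) = 835819/2074941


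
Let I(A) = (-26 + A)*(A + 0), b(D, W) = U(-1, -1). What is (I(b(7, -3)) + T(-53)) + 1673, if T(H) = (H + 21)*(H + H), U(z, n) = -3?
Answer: 5152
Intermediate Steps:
b(D, W) = -3
T(H) = 2*H*(21 + H) (T(H) = (21 + H)*(2*H) = 2*H*(21 + H))
I(A) = A*(-26 + A) (I(A) = (-26 + A)*A = A*(-26 + A))
(I(b(7, -3)) + T(-53)) + 1673 = (-3*(-26 - 3) + 2*(-53)*(21 - 53)) + 1673 = (-3*(-29) + 2*(-53)*(-32)) + 1673 = (87 + 3392) + 1673 = 3479 + 1673 = 5152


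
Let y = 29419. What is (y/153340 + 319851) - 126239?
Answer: 29688493499/153340 ≈ 1.9361e+5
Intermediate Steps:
(y/153340 + 319851) - 126239 = (29419/153340 + 319851) - 126239 = 49045981759/153340 - 126239 = 29688493499/153340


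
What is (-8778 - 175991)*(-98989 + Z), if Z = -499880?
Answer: 110652426261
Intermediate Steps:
(-8778 - 175991)*(-98989 + Z) = (-8778 - 175991)*(-98989 - 499880) = -184769*(-598869) = 110652426261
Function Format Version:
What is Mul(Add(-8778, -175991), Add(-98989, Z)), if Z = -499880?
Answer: 110652426261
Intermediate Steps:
Mul(Add(-8778, -175991), Add(-98989, Z)) = Mul(Add(-8778, -175991), Add(-98989, -499880)) = Mul(-184769, -598869) = 110652426261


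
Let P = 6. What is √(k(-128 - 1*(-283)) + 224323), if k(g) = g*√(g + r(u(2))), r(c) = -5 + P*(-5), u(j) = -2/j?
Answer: √(224323 + 310*√30) ≈ 475.42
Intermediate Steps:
r(c) = -35 (r(c) = -5 + 6*(-5) = -5 - 30 = -35)
k(g) = g*√(-35 + g) (k(g) = g*√(g - 35) = g*√(-35 + g))
√(k(-128 - 1*(-283)) + 224323) = √((-128 - 1*(-283))*√(-35 + (-128 - 1*(-283))) + 224323) = √((-128 + 283)*√(-35 + (-128 + 283)) + 224323) = √(155*√(-35 + 155) + 224323) = √(155*√120 + 224323) = √(155*(2*√30) + 224323) = √(310*√30 + 224323) = √(224323 + 310*√30)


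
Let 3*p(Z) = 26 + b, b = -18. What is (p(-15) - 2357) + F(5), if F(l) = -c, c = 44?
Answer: -7195/3 ≈ -2398.3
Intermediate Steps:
p(Z) = 8/3 (p(Z) = (26 - 18)/3 = (⅓)*8 = 8/3)
F(l) = -44 (F(l) = -1*44 = -44)
(p(-15) - 2357) + F(5) = (8/3 - 2357) - 44 = -7063/3 - 44 = -7195/3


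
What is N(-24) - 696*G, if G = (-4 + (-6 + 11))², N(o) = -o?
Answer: -672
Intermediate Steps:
G = 1 (G = (-4 + 5)² = 1² = 1)
N(-24) - 696*G = -1*(-24) - 696*1 = 24 - 696 = -672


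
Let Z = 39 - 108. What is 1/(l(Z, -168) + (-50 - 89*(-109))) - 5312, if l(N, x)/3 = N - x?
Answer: -52843775/9948 ≈ -5312.0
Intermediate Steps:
Z = -69
l(N, x) = -3*x + 3*N (l(N, x) = 3*(N - x) = -3*x + 3*N)
1/(l(Z, -168) + (-50 - 89*(-109))) - 5312 = 1/((-3*(-168) + 3*(-69)) + (-50 - 89*(-109))) - 5312 = 1/((504 - 207) + (-50 + 9701)) - 5312 = 1/(297 + 9651) - 5312 = 1/9948 - 5312 = -52843775/9948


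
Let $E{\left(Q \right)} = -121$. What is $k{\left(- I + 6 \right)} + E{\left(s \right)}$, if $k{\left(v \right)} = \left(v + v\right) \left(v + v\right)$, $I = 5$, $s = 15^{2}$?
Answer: $-117$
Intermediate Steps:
$s = 225$
$k{\left(v \right)} = 4 v^{2}$ ($k{\left(v \right)} = 2 v 2 v = 4 v^{2}$)
$k{\left(- I + 6 \right)} + E{\left(s \right)} = 4 \left(\left(-1\right) 5 + 6\right)^{2} - 121 = 4 \left(-5 + 6\right)^{2} - 121 = 4 \cdot 1^{2} - 121 = 4 \cdot 1 - 121 = 4 - 121 = -117$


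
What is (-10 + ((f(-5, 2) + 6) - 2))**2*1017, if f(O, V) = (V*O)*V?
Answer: 687492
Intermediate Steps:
f(O, V) = O*V**2 (f(O, V) = (O*V)*V = O*V**2)
(-10 + ((f(-5, 2) + 6) - 2))**2*1017 = (-10 + ((-5*2**2 + 6) - 2))**2*1017 = (-10 + ((-5*4 + 6) - 2))**2*1017 = (-10 + ((-20 + 6) - 2))**2*1017 = (-10 + (-14 - 2))**2*1017 = (-10 - 16)**2*1017 = (-26)**2*1017 = 676*1017 = 687492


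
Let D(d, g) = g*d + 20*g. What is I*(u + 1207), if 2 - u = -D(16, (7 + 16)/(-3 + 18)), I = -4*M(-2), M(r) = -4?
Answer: 101136/5 ≈ 20227.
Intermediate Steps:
I = 16 (I = -4*(-4) = 16)
D(d, g) = 20*g + d*g (D(d, g) = d*g + 20*g = 20*g + d*g)
u = 286/5 (u = 2 - (-1)*((7 + 16)/(-3 + 18))*(20 + 16) = 2 - (-1)*(23/15)*36 = 2 - (-1)*276/5 = 2 - 1*(-276/5) = 2 + 276/5 = 286/5 ≈ 57.200)
I*(u + 1207) = 16*(286/5 + 1207) = 16*(6321/5) = 101136/5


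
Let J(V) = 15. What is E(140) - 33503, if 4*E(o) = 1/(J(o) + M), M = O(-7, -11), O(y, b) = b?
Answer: -536047/16 ≈ -33503.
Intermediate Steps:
M = -11
E(o) = 1/16 (E(o) = 1/(4*(15 - 11)) = (1/4)/4 = (1/4)*(1/4) = 1/16)
E(140) - 33503 = 1/16 - 33503 = -536047/16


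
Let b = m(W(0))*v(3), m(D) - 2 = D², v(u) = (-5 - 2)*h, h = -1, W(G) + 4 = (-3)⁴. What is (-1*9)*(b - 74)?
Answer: -372987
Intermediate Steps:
W(G) = 77 (W(G) = -4 + (-3)⁴ = -4 + 81 = 77)
v(u) = 7 (v(u) = (-5 - 2)*(-1) = -7*(-1) = 7)
m(D) = 2 + D²
b = 41517 (b = (2 + 77²)*7 = (2 + 5929)*7 = 5931*7 = 41517)
(-1*9)*(b - 74) = (-1*9)*(41517 - 74) = -9*41443 = -372987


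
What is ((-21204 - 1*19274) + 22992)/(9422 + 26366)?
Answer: -8743/17894 ≈ -0.48860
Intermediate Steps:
((-21204 - 1*19274) + 22992)/(9422 + 26366) = ((-21204 - 19274) + 22992)/35788 = (-40478 + 22992)*(1/35788) = -17486*1/35788 = -8743/17894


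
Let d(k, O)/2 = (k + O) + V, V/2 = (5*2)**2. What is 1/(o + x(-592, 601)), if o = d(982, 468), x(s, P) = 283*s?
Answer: -1/164236 ≈ -6.0888e-6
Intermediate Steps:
V = 200 (V = 2*(5*2)**2 = 2*10**2 = 2*100 = 200)
d(k, O) = 400 + 2*O + 2*k (d(k, O) = 2*((k + O) + 200) = 2*((O + k) + 200) = 2*(200 + O + k) = 400 + 2*O + 2*k)
o = 3300 (o = 400 + 2*468 + 2*982 = 400 + 936 + 1964 = 3300)
1/(o + x(-592, 601)) = 1/(3300 + 283*(-592)) = 1/(3300 - 167536) = 1/(-164236) = -1/164236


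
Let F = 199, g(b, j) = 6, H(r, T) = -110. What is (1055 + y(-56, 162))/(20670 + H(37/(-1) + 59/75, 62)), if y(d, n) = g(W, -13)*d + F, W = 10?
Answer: 459/10280 ≈ 0.044650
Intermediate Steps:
y(d, n) = 199 + 6*d (y(d, n) = 6*d + 199 = 199 + 6*d)
(1055 + y(-56, 162))/(20670 + H(37/(-1) + 59/75, 62)) = (1055 + (199 + 6*(-56)))/(20670 - 110) = (1055 + (199 - 336))/20560 = (1055 - 137)*(1/20560) = 918*(1/20560) = 459/10280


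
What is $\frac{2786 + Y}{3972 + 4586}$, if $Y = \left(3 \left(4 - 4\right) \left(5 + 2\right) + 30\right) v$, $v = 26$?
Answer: $\frac{1783}{4279} \approx 0.41669$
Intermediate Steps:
$Y = 780$ ($Y = \left(3 \left(4 - 4\right) \left(5 + 2\right) + 30\right) 26 = \left(3 \cdot 0 \cdot 7 + 30\right) 26 = \left(3 \cdot 0 + 30\right) 26 = \left(0 + 30\right) 26 = 30 \cdot 26 = 780$)
$\frac{2786 + Y}{3972 + 4586} = \frac{2786 + 780}{3972 + 4586} = \frac{3566}{8558} = 3566 \cdot \frac{1}{8558} = \frac{1783}{4279}$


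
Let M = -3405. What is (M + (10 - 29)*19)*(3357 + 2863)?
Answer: -23424520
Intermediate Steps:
(M + (10 - 29)*19)*(3357 + 2863) = (-3405 + (10 - 29)*19)*(3357 + 2863) = (-3405 - 19*19)*6220 = (-3405 - 361)*6220 = -3766*6220 = -23424520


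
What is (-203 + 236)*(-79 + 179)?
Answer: 3300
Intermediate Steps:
(-203 + 236)*(-79 + 179) = 33*100 = 3300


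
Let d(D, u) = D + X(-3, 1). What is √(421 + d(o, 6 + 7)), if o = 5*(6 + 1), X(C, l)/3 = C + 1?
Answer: 15*√2 ≈ 21.213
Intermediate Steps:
X(C, l) = 3 + 3*C (X(C, l) = 3*(C + 1) = 3*(1 + C) = 3 + 3*C)
o = 35 (o = 5*7 = 35)
d(D, u) = -6 + D (d(D, u) = D + (3 + 3*(-3)) = D + (3 - 9) = D - 6 = -6 + D)
√(421 + d(o, 6 + 7)) = √(421 + (-6 + 35)) = √(421 + 29) = √450 = 15*√2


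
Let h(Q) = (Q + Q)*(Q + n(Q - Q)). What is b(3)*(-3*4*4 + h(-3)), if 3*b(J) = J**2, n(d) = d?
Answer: -90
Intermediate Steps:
h(Q) = 2*Q**2 (h(Q) = (Q + Q)*(Q + (Q - Q)) = (2*Q)*(Q + 0) = (2*Q)*Q = 2*Q**2)
b(J) = J**2/3
b(3)*(-3*4*4 + h(-3)) = ((1/3)*3**2)*(-3*4*4 + 2*(-3)**2) = ((1/3)*9)*(-12*4 + 2*9) = 3*(-48 + 18) = 3*(-30) = -90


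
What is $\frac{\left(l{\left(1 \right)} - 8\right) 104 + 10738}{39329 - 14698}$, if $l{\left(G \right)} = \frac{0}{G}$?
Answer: $\frac{9906}{24631} \approx 0.40218$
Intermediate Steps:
$l{\left(G \right)} = 0$
$\frac{\left(l{\left(1 \right)} - 8\right) 104 + 10738}{39329 - 14698} = \frac{\left(0 - 8\right) 104 + 10738}{39329 - 14698} = \frac{\left(-8\right) 104 + 10738}{24631} = \left(-832 + 10738\right) \frac{1}{24631} = 9906 \cdot \frac{1}{24631} = \frac{9906}{24631}$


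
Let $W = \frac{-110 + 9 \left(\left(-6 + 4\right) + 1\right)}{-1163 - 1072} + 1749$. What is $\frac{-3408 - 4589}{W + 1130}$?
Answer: $- \frac{17873295}{6434684} \approx -2.7776$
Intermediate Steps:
$W = \frac{3909134}{2235}$ ($W = \frac{-110 + 9 \left(-2 + 1\right)}{-2235} + 1749 = \left(-110 + 9 \left(-1\right)\right) \left(- \frac{1}{2235}\right) + 1749 = \left(-110 - 9\right) \left(- \frac{1}{2235}\right) + 1749 = \left(-119\right) \left(- \frac{1}{2235}\right) + 1749 = \frac{119}{2235} + 1749 = \frac{3909134}{2235} \approx 1749.1$)
$\frac{-3408 - 4589}{W + 1130} = \frac{-3408 - 4589}{\frac{3909134}{2235} + 1130} = - \frac{7997}{\frac{6434684}{2235}} = \left(-7997\right) \frac{2235}{6434684} = - \frac{17873295}{6434684}$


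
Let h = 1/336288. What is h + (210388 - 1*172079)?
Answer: 12882856993/336288 ≈ 38309.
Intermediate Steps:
h = 1/336288 ≈ 2.9736e-6
h + (210388 - 1*172079) = 1/336288 + (210388 - 1*172079) = 1/336288 + (210388 - 172079) = 1/336288 + 38309 = 12882856993/336288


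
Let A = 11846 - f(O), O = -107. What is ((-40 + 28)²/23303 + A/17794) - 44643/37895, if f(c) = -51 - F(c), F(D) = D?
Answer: -571637001954/1122378392135 ≈ -0.50931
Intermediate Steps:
f(c) = -51 - c
A = 11790 (A = 11846 - (-51 - 1*(-107)) = 11846 - (-51 + 107) = 11846 - 1*56 = 11846 - 56 = 11790)
((-40 + 28)²/23303 + A/17794) - 44643/37895 = ((-40 + 28)²/23303 + 11790/17794) - 44643/37895 = ((-12)²*(1/23303) + 11790*(1/17794)) - 44643*1/37895 = (144*(1/23303) + 5895/8897) - 44643/37895 = (144/23303 + 5895/8897) - 44643/37895 = 19807479/29618113 - 44643/37895 = -571637001954/1122378392135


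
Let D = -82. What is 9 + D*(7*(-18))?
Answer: 10341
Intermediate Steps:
9 + D*(7*(-18)) = 9 - 574*(-18) = 9 - 82*(-126) = 9 + 10332 = 10341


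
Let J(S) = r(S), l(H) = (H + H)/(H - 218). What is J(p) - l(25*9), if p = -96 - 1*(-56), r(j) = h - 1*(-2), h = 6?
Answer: -394/7 ≈ -56.286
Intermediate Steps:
r(j) = 8 (r(j) = 6 - 1*(-2) = 6 + 2 = 8)
p = -40 (p = -96 + 56 = -40)
l(H) = 2*H/(-218 + H) (l(H) = (2*H)/(-218 + H) = 2*H/(-218 + H))
J(S) = 8
J(p) - l(25*9) = 8 - 2*25*9/(-218 + 25*9) = 8 - 2*225/(-218 + 225) = 8 - 2*225/7 = 8 - 1*450/7 = 8 - 450/7 = -394/7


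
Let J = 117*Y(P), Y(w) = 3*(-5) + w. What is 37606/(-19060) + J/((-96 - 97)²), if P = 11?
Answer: -704852987/354982970 ≈ -1.9856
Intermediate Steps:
Y(w) = -15 + w
J = -468 (J = 117*(-15 + 11) = 117*(-4) = -468)
37606/(-19060) + J/((-96 - 97)²) = 37606/(-19060) - 468/(-96 - 97)² = 37606*(-1/19060) - 468/((-193)²) = -18803/9530 - 468/37249 = -704852987/354982970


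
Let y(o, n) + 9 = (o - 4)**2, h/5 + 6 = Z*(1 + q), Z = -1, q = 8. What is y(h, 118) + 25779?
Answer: 32011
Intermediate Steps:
h = -75 (h = -30 + 5*(-(1 + 8)) = -30 + 5*(-1*9) = -30 + 5*(-9) = -30 - 45 = -75)
y(o, n) = -9 + (-4 + o)**2 (y(o, n) = -9 + (o - 4)**2 = -9 + (-4 + o)**2)
y(h, 118) + 25779 = (-9 + (-4 - 75)**2) + 25779 = (-9 + (-79)**2) + 25779 = (-9 + 6241) + 25779 = 6232 + 25779 = 32011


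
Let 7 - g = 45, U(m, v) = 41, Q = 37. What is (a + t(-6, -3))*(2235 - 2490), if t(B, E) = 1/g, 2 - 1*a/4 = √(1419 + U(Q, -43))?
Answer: -77265/38 + 2040*√365 ≈ 36941.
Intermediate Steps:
g = -38 (g = 7 - 1*45 = 7 - 45 = -38)
a = 8 - 8*√365 (a = 8 - 4*√(1419 + 41) = 8 - 8*√365 ≈ -144.84)
t(B, E) = -1/38 (t(B, E) = 1/(-38) = -1/38)
(a + t(-6, -3))*(2235 - 2490) = ((8 - 8*√365) - 1/38)*(2235 - 2490) = (303/38 - 8*√365)*(-255) = -77265/38 + 2040*√365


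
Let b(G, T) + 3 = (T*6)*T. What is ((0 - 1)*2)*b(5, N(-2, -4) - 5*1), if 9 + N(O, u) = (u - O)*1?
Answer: -3066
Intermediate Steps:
N(O, u) = -9 + u - O (N(O, u) = -9 + (u - O)*1 = -9 + (u - O) = -9 + u - O)
b(G, T) = -3 + 6*T**2 (b(G, T) = -3 + (T*6)*T = -3 + (6*T)*T = -3 + 6*T**2)
((0 - 1)*2)*b(5, N(-2, -4) - 5*1) = ((0 - 1)*2)*(-3 + 6*((-9 - 4 - 1*(-2)) - 5*1)**2) = (-1*2)*(-3 + 6*((-9 - 4 + 2) - 5)**2) = -2*(-3 + 6*(-11 - 5)**2) = -2*(-3 + 6*(-16)**2) = -2*(-3 + 6*256) = -2*(-3 + 1536) = -2*1533 = -3066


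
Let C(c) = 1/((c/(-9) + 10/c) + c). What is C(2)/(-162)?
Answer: -1/1098 ≈ -0.00091075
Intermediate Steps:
C(c) = 1/(10/c + 8*c/9) (C(c) = 1/((c*(-1/9) + 10/c) + c) = 1/((-c/9 + 10/c) + c) = 1/((10/c - c/9) + c) = 1/(10/c + 8*c/9))
C(2)/(-162) = ((9/2)*2/(45 + 4*2**2))/(-162) = ((9/2)*2/(45 + 4*4))*(-1/162) = ((9/2)*2/(45 + 16))*(-1/162) = ((9/2)*2/61)*(-1/162) = ((9/2)*2*(1/61))*(-1/162) = (9/61)*(-1/162) = -1/1098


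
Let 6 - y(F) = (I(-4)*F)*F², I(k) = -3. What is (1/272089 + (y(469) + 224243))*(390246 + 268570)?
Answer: 55517445587209645440/272089 ≈ 2.0404e+14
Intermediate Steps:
y(F) = 6 + 3*F³ (y(F) = 6 - (-3*F)*F² = 6 - (-3)*F³ = 6 + 3*F³)
(1/272089 + (y(469) + 224243))*(390246 + 268570) = (1/272089 + ((6 + 3*469³) + 224243))*(390246 + 268570) = (1/272089 + ((6 + 3*103161709) + 224243))*658816 = (1/272089 + ((6 + 309485127) + 224243))*658816 = (1/272089 + (309485133 + 224243))*658816 = (1/272089 + 309709376)*658816 = (84268514406465/272089)*658816 = 55517445587209645440/272089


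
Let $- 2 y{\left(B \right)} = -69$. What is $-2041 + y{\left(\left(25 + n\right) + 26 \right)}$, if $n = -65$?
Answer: $- \frac{4013}{2} \approx -2006.5$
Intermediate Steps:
$y{\left(B \right)} = \frac{69}{2}$ ($y{\left(B \right)} = \left(- \frac{1}{2}\right) \left(-69\right) = \frac{69}{2}$)
$-2041 + y{\left(\left(25 + n\right) + 26 \right)} = -2041 + \frac{69}{2} = - \frac{4013}{2}$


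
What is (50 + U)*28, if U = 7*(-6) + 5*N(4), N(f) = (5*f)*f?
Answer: 11424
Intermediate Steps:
N(f) = 5*f**2
U = 358 (U = 7*(-6) + 5*(5*4**2) = -42 + 5*(5*16) = -42 + 5*80 = -42 + 400 = 358)
(50 + U)*28 = (50 + 358)*28 = 408*28 = 11424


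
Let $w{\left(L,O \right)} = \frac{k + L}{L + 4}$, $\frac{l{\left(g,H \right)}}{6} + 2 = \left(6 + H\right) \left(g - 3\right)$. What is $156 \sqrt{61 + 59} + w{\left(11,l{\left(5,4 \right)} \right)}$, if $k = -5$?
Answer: $\frac{2}{5} + 312 \sqrt{30} \approx 1709.3$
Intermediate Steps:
$l{\left(g,H \right)} = -12 + 6 \left(-3 + g\right) \left(6 + H\right)$ ($l{\left(g,H \right)} = -12 + 6 \left(6 + H\right) \left(g - 3\right) = -12 + 6 \left(6 + H\right) \left(-3 + g\right) = -12 + 6 \left(-3 + g\right) \left(6 + H\right)$)
$w{\left(L,O \right)} = \frac{-5 + L}{4 + L}$ ($w{\left(L,O \right)} = \frac{-5 + L}{L + 4} = \frac{-5 + L}{4 + L}$)
$156 \sqrt{61 + 59} + w{\left(11,l{\left(5,4 \right)} \right)} = 156 \sqrt{61 + 59} + \frac{-5 + 11}{4 + 11} = 156 \sqrt{120} + \frac{1}{15} \cdot 6 = 156 \cdot 2 \sqrt{30} + \frac{1}{15} \cdot 6 = 312 \sqrt{30} + \frac{2}{5} = \frac{2}{5} + 312 \sqrt{30}$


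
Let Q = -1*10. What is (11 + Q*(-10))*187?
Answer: 20757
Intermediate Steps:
Q = -10
(11 + Q*(-10))*187 = (11 - 10*(-10))*187 = (11 + 100)*187 = 111*187 = 20757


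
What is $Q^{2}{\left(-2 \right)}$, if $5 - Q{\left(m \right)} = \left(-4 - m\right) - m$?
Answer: $25$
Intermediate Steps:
$Q{\left(m \right)} = 9 + 2 m$ ($Q{\left(m \right)} = 5 - \left(\left(-4 - m\right) - m\right) = 5 - \left(-4 - 2 m\right) = 5 + \left(4 + 2 m\right) = 9 + 2 m$)
$Q^{2}{\left(-2 \right)} = \left(9 + 2 \left(-2\right)\right)^{2} = \left(9 - 4\right)^{2} = 5^{2} = 25$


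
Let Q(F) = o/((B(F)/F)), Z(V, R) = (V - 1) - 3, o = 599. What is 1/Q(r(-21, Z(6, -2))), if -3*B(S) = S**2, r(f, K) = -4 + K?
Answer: 2/1797 ≈ 0.0011130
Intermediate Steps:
Z(V, R) = -4 + V (Z(V, R) = (-1 + V) - 3 = -4 + V)
B(S) = -S**2/3
Q(F) = -1797/F (Q(F) = 599/(((-F**2/3)/F)) = 599/((-F/3)) = 599*(-3/F) = -1797/F)
1/Q(r(-21, Z(6, -2))) = 1/(-1797/(-4 + (-4 + 6))) = 1/(-1797/(-4 + 2)) = 1/(-1797/(-2)) = 1/(-1797*(-1/2)) = 1/(1797/2) = 2/1797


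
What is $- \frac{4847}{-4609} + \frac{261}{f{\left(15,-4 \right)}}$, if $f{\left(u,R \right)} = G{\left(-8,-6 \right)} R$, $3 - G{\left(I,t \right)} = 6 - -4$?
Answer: $\frac{1338665}{129052} \approx 10.373$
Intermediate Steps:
$G{\left(I,t \right)} = -7$ ($G{\left(I,t \right)} = 3 - \left(6 - -4\right) = 3 - \left(6 + 4\right) = 3 - 10 = -7$)
$f{\left(u,R \right)} = - 7 R$
$- \frac{4847}{-4609} + \frac{261}{f{\left(15,-4 \right)}} = - \frac{4847}{-4609} + \frac{261}{\left(-7\right) \left(-4\right)} = \left(-4847\right) \left(- \frac{1}{4609}\right) + \frac{261}{28} = \frac{4847}{4609} + 261 \cdot \frac{1}{28} = \frac{4847}{4609} + \frac{261}{28} = \frac{1338665}{129052}$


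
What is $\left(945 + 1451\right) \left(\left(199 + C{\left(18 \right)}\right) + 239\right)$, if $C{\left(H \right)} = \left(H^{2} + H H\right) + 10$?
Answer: $2626016$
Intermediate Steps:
$C{\left(H \right)} = 10 + 2 H^{2}$ ($C{\left(H \right)} = \left(H^{2} + H^{2}\right) + 10 = 2 H^{2} + 10 = 10 + 2 H^{2}$)
$\left(945 + 1451\right) \left(\left(199 + C{\left(18 \right)}\right) + 239\right) = \left(945 + 1451\right) \left(\left(199 + \left(10 + 2 \cdot 18^{2}\right)\right) + 239\right) = 2396 \left(\left(199 + \left(10 + 2 \cdot 324\right)\right) + 239\right) = 2396 \left(\left(199 + \left(10 + 648\right)\right) + 239\right) = 2396 \left(\left(199 + 658\right) + 239\right) = 2396 \left(857 + 239\right) = 2396 \cdot 1096 = 2626016$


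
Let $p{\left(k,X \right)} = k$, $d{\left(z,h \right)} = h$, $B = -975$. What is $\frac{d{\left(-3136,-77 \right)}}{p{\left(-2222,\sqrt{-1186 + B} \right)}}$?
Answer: $\frac{7}{202} \approx 0.034653$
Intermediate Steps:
$\frac{d{\left(-3136,-77 \right)}}{p{\left(-2222,\sqrt{-1186 + B} \right)}} = - \frac{77}{-2222} = \left(-77\right) \left(- \frac{1}{2222}\right) = \frac{7}{202}$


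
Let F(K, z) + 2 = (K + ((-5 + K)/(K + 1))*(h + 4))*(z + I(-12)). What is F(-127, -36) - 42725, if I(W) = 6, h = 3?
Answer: -39137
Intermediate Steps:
F(K, z) = -2 + (6 + z)*(K + 7*(-5 + K)/(1 + K)) (F(K, z) = -2 + (K + ((-5 + K)/(K + 1))*(3 + 4))*(z + 6) = -2 + (K + ((-5 + K)/(1 + K))*7)*(6 + z) = -2 + (K + 7*(-5 + K)/(1 + K))*(6 + z) = -2 + (6 + z)*(K + 7*(-5 + K)/(1 + K)))
F(-127, -36) - 42725 = (-212 - 35*(-36) + 6*(-127)² + 46*(-127) - 36*(-127)² + 8*(-127)*(-36))/(1 - 127) - 42725 = (-212 + 1260 + 6*16129 - 5842 - 36*16129 + 36576)/(-126) - 42725 = -(-212 + 1260 + 96774 - 5842 - 580644 + 36576)/126 - 42725 = -1/126*(-452088) - 42725 = 3588 - 42725 = -39137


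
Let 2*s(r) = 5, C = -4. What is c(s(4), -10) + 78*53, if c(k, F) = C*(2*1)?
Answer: 4126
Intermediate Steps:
s(r) = 5/2 (s(r) = (½)*5 = 5/2)
c(k, F) = -8
c(s(4), -10) + 78*53 = -8 + 78*53 = -8 + 4134 = 4126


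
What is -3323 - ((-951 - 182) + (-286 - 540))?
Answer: -1364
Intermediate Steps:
-3323 - ((-951 - 182) + (-286 - 540)) = -3323 - (-1133 - 826) = -3323 - 1*(-1959) = -3323 + 1959 = -1364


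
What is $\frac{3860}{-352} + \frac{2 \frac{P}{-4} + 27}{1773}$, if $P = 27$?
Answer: $- \frac{189973}{17336} \approx -10.958$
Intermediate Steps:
$\frac{3860}{-352} + \frac{2 \frac{P}{-4} + 27}{1773} = \frac{3860}{-352} + \frac{2 \frac{27}{-4} + 27}{1773} = 3860 \left(- \frac{1}{352}\right) + \left(2 \cdot 27 \left(- \frac{1}{4}\right) + 27\right) \frac{1}{1773} = - \frac{965}{88} + \left(2 \left(- \frac{27}{4}\right) + 27\right) \frac{1}{1773} = - \frac{965}{88} + \left(- \frac{27}{2} + 27\right) \frac{1}{1773} = - \frac{965}{88} + \frac{27}{2} \cdot \frac{1}{1773} = - \frac{965}{88} + \frac{3}{394} = - \frac{189973}{17336}$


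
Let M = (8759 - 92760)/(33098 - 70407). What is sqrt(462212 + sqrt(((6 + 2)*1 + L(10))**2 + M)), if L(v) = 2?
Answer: sqrt(643381300055972 + 37309*sqrt(142330141409))/37309 ≈ 679.87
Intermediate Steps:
M = 84001/37309 (M = -84001/(-37309) = -84001*(-1/37309) = 84001/37309 ≈ 2.2515)
sqrt(462212 + sqrt(((6 + 2)*1 + L(10))**2 + M)) = sqrt(462212 + sqrt(((6 + 2)*1 + 2)**2 + 84001/37309)) = sqrt(462212 + sqrt((8*1 + 2)**2 + 84001/37309)) = sqrt(462212 + sqrt((8 + 2)**2 + 84001/37309)) = sqrt(462212 + sqrt(10**2 + 84001/37309)) = sqrt(462212 + sqrt(100 + 84001/37309)) = sqrt(462212 + sqrt(3814901/37309)) = sqrt(462212 + sqrt(142330141409)/37309)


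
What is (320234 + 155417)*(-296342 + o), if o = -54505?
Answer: -166880726397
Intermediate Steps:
(320234 + 155417)*(-296342 + o) = (320234 + 155417)*(-296342 - 54505) = 475651*(-350847) = -166880726397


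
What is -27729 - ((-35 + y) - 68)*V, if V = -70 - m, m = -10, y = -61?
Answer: -37569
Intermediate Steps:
V = -60 (V = -70 - 1*(-10) = -70 + 10 = -60)
-27729 - ((-35 + y) - 68)*V = -27729 - ((-35 - 61) - 68)*(-60) = -27729 - (-96 - 68)*(-60) = -27729 - (-164)*(-60) = -27729 - 1*9840 = -27729 - 9840 = -37569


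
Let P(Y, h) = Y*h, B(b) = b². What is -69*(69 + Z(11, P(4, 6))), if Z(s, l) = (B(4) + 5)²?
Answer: -35190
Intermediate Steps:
Z(s, l) = 441 (Z(s, l) = (4² + 5)² = (16 + 5)² = 21² = 441)
-69*(69 + Z(11, P(4, 6))) = -69*(69 + 441) = -69*510 = -35190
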